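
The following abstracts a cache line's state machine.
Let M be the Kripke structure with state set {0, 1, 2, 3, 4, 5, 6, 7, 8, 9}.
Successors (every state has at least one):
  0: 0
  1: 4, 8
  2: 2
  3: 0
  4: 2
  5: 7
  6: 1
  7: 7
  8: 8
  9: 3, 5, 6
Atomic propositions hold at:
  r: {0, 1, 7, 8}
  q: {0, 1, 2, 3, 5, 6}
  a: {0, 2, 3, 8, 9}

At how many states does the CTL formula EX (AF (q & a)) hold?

6

Sat(q & a) = {0, 2, 3}
AF (q & a): least fixpoint, start Z0 = {0, 2, 3}, add states with every successor in Z. Z1 = {0, 2, 3, 4}; fixed.
Sat(AF (q & a)) = {0, 2, 3, 4}
Sat(EX (AF (q & a))) = {s : some successor in {0, 2, 3, 4}} = {0, 1, 2, 3, 4, 9}
|Sat(EX (AF (q & a)))| = |{0, 1, 2, 3, 4, 9}| = 6.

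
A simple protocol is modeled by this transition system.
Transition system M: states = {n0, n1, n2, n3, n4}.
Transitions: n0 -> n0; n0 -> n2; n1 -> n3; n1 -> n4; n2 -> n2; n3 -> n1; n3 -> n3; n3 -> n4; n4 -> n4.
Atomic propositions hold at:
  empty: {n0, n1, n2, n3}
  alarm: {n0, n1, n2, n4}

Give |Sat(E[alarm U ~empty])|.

Sat(~empty) = {n4}
E[alarm U ~empty]: least fixpoint, start Z0 = Sat(~empty) = {n4}, add states in Sat(alarm) with some successor in Z. Z1 = {n1, n4}; fixed.
Sat(E[alarm U ~empty]) = {n1, n4}
|Sat(E[alarm U ~empty])| = |{n1, n4}| = 2.

2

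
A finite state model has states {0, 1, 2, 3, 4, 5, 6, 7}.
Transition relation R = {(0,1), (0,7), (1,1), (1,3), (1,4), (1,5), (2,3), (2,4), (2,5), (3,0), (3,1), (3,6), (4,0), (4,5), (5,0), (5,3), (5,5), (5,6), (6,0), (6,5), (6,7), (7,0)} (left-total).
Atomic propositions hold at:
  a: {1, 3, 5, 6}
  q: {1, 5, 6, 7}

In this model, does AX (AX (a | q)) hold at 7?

Yes

Sat(a | q) = {1, 3, 5, 6, 7}
Sat(AX (a | q)) = {s : every successor in {1, 3, 5, 6, 7}} = {0}
Sat(AX (AX (a | q))) = {s : every successor in {0}} = {7}
7 ∈ Sat(AX (AX (a | q))) = {7}, so the formula holds at 7.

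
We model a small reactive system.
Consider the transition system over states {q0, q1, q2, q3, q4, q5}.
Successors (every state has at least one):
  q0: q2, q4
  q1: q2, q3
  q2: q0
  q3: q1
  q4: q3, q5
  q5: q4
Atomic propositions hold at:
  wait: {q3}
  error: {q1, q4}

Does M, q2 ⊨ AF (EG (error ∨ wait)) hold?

No

Sat(error ∨ wait) = {q1, q3, q4}
EG (error ∨ wait): greatest fixpoint, start Z0 = {q1, q3, q4}, keep only states in Sat with some successor in Z. Already a fixed point.
Sat(EG (error ∨ wait)) = {q1, q3, q4}
AF (EG (error ∨ wait)): least fixpoint, start Z0 = {q1, q3, q4}, add states with every successor in Z. Z1 = {q1, q3, q4, q5}; fixed.
Sat(AF (EG (error ∨ wait))) = {q1, q3, q4, q5}
q2 ∉ Sat(AF (EG (error ∨ wait))) = {q1, q3, q4, q5}, so the formula does not hold at q2.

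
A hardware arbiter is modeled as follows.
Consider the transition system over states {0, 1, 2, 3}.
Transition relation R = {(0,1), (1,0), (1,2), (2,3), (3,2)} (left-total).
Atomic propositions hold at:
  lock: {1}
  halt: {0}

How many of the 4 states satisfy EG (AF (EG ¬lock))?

2

Sat(¬lock) = {0, 2, 3}
EG ¬lock: greatest fixpoint, start Z0 = {0, 2, 3}, keep only states in Sat with some successor in Z. Z1 = {2, 3}; fixed.
Sat(EG ¬lock) = {2, 3}
AF (EG ¬lock): least fixpoint, start Z0 = {2, 3}, add states with every successor in Z. Already a fixed point.
Sat(AF (EG ¬lock)) = {2, 3}
EG (AF (EG ¬lock)): greatest fixpoint, start Z0 = {2, 3}, keep only states in Sat with some successor in Z. Already a fixed point.
Sat(EG (AF (EG ¬lock))) = {2, 3}
|Sat(EG (AF (EG ¬lock)))| = |{2, 3}| = 2.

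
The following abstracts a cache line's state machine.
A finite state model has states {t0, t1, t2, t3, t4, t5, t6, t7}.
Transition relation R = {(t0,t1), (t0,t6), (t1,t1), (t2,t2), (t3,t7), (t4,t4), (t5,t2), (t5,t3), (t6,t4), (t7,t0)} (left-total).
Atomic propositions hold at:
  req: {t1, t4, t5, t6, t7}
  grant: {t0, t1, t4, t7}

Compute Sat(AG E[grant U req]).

{t0, t1, t4, t6, t7}

E[grant U req]: least fixpoint, start Z0 = Sat(req) = {t1, t4, t5, t6, t7}, add states in Sat(grant) with some successor in Z. Z1 = {t0, t1, t4, t5, t6, t7}; fixed.
Sat(E[grant U req]) = {t0, t1, t4, t5, t6, t7}
AG E[grant U req]: greatest fixpoint, start Z0 = {t0, t1, t4, t5, t6, t7}, keep only states in Sat with every successor in Z. Z1 = {t0, t1, t4, t6, t7}; fixed.
Sat(AG E[grant U req]) = {t0, t1, t4, t6, t7}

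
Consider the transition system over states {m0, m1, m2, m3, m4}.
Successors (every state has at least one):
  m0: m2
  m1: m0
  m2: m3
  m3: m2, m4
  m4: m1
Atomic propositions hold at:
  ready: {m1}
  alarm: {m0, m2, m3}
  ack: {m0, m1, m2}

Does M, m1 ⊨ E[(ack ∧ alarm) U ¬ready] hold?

Sat(ack ∧ alarm) = {m0, m2}
Sat(¬ready) = {m0, m2, m3, m4}
E[(ack ∧ alarm) U ¬ready]: least fixpoint, start Z0 = Sat(¬ready) = {m0, m2, m3, m4}, add states in Sat(ack ∧ alarm) with some successor in Z. Already a fixed point.
Sat(E[(ack ∧ alarm) U ¬ready]) = {m0, m2, m3, m4}
m1 ∉ Sat(E[(ack ∧ alarm) U ¬ready]) = {m0, m2, m3, m4}, so the formula does not hold at m1.

No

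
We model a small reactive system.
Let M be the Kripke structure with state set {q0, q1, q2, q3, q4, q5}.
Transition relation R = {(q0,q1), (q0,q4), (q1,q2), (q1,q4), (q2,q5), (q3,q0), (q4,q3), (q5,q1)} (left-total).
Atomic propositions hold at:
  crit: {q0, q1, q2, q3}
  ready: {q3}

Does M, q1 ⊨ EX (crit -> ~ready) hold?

Sat(~ready) = {q0, q1, q2, q4, q5}
Sat(crit -> ~ready) = {q0, q1, q2, q4, q5}
Sat(EX (crit -> ~ready)) = {s : some successor in {q0, q1, q2, q4, q5}} = {q0, q1, q2, q3, q5}
q1 ∈ Sat(EX (crit -> ~ready)) = {q0, q1, q2, q3, q5}, so the formula holds at q1.

Yes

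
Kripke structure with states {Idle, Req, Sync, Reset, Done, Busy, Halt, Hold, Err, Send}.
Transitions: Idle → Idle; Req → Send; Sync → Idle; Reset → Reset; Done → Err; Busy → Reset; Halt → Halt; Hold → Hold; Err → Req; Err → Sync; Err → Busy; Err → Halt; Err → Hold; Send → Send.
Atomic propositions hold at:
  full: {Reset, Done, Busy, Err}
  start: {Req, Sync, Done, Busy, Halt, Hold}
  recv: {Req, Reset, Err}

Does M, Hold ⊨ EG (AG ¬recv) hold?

Sat(¬recv) = {Idle, Sync, Done, Busy, Halt, Hold, Send}
AG ¬recv: greatest fixpoint, start Z0 = {Idle, Sync, Done, Busy, Halt, Hold, Send}, keep only states in Sat with every successor in Z. Z1 = {Idle, Sync, Halt, Hold, Send}; fixed.
Sat(AG ¬recv) = {Idle, Sync, Halt, Hold, Send}
EG (AG ¬recv): greatest fixpoint, start Z0 = {Idle, Sync, Halt, Hold, Send}, keep only states in Sat with some successor in Z. Already a fixed point.
Sat(EG (AG ¬recv)) = {Idle, Sync, Halt, Hold, Send}
Hold ∈ Sat(EG (AG ¬recv)) = {Idle, Sync, Halt, Hold, Send}, so the formula holds at Hold.

Yes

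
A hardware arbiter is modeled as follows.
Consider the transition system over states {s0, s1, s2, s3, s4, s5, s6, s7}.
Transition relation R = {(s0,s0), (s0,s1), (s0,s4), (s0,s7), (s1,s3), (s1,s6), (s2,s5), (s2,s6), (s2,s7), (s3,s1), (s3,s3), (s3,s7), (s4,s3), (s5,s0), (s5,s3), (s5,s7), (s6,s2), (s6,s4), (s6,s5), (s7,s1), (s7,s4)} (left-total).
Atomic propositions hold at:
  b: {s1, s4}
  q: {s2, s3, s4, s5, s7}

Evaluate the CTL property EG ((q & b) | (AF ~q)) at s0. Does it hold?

Sat(q & b) = {s4}
Sat(~q) = {s0, s1, s6}
AF ~q: least fixpoint, start Z0 = {s0, s1, s6}, add states with every successor in Z. Already a fixed point.
Sat(AF ~q) = {s0, s1, s6}
Sat((q & b) | (AF ~q)) = {s0, s1, s4, s6}
EG ((q & b) | (AF ~q)): greatest fixpoint, start Z0 = {s0, s1, s4, s6}, keep only states in Sat with some successor in Z. Z1 = {s0, s1, s6}; Z2 = {s0, s1}; Z3 = {s0}; fixed.
Sat(EG ((q & b) | (AF ~q))) = {s0}
s0 ∈ Sat(EG ((q & b) | (AF ~q))) = {s0}, so the formula holds at s0.

Yes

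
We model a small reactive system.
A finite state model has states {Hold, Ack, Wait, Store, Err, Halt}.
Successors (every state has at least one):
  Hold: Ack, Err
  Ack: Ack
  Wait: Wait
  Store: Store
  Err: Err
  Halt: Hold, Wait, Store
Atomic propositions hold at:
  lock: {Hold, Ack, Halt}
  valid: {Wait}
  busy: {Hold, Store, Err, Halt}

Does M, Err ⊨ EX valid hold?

Sat(EX valid) = {s : some successor in {Wait}} = {Wait, Halt}
Err ∉ Sat(EX valid) = {Wait, Halt}, so the formula does not hold at Err.

No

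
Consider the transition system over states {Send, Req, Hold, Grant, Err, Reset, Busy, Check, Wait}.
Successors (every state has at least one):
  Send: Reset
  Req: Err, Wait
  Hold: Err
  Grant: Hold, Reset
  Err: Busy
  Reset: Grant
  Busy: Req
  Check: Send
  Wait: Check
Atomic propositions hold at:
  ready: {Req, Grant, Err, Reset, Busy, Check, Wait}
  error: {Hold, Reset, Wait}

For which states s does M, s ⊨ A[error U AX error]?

{Send, Grant, Reset}

Sat(AX error) = {s : every successor in {Hold, Reset, Wait}} = {Send, Grant}
A[error U AX error]: least fixpoint, start Z0 = Sat(AX error) = {Send, Grant}, add states in Sat(error) with every successor in Z. Z1 = {Send, Grant, Reset}; fixed.
Sat(A[error U AX error]) = {Send, Grant, Reset}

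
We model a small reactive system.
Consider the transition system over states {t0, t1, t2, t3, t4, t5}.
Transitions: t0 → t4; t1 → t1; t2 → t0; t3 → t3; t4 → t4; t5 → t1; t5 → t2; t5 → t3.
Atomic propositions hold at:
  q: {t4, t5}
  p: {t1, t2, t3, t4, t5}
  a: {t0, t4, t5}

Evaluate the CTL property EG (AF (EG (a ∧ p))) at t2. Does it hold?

Yes

Sat(a ∧ p) = {t4, t5}
EG (a ∧ p): greatest fixpoint, start Z0 = {t4, t5}, keep only states in Sat with some successor in Z. Z1 = {t4}; fixed.
Sat(EG (a ∧ p)) = {t4}
AF (EG (a ∧ p)): least fixpoint, start Z0 = {t4}, add states with every successor in Z. Z1 = {t0, t4}; Z2 = {t0, t2, t4}; fixed.
Sat(AF (EG (a ∧ p))) = {t0, t2, t4}
EG (AF (EG (a ∧ p))): greatest fixpoint, start Z0 = {t0, t2, t4}, keep only states in Sat with some successor in Z. Already a fixed point.
Sat(EG (AF (EG (a ∧ p)))) = {t0, t2, t4}
t2 ∈ Sat(EG (AF (EG (a ∧ p)))) = {t0, t2, t4}, so the formula holds at t2.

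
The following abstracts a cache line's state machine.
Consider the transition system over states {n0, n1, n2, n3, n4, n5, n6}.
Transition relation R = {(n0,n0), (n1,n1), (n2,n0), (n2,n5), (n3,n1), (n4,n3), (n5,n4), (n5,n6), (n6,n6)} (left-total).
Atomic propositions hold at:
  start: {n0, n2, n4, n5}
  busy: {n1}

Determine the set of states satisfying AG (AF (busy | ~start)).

Sat(~start) = {n1, n3, n6}
Sat(busy | ~start) = {n1, n3, n6}
AF (busy | ~start): least fixpoint, start Z0 = {n1, n3, n6}, add states with every successor in Z. Z1 = {n1, n3, n4, n6}; Z2 = {n1, n3, n4, n5, n6}; fixed.
Sat(AF (busy | ~start)) = {n1, n3, n4, n5, n6}
AG (AF (busy | ~start)): greatest fixpoint, start Z0 = {n1, n3, n4, n5, n6}, keep only states in Sat with every successor in Z. Already a fixed point.
Sat(AG (AF (busy | ~start))) = {n1, n3, n4, n5, n6}

{n1, n3, n4, n5, n6}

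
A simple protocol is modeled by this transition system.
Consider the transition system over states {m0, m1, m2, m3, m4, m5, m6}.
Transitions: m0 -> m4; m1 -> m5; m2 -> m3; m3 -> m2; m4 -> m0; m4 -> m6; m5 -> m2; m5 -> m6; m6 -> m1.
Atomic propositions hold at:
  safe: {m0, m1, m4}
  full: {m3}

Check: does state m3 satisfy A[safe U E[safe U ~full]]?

No

Sat(~full) = {m0, m1, m2, m4, m5, m6}
E[safe U ~full]: least fixpoint, start Z0 = Sat(~full) = {m0, m1, m2, m4, m5, m6}, add states in Sat(safe) with some successor in Z. Already a fixed point.
Sat(E[safe U ~full]) = {m0, m1, m2, m4, m5, m6}
A[safe U E[safe U ~full]]: least fixpoint, start Z0 = Sat(E[safe U ~full]) = {m0, m1, m2, m4, m5, m6}, add states in Sat(safe) with every successor in Z. Already a fixed point.
Sat(A[safe U E[safe U ~full]]) = {m0, m1, m2, m4, m5, m6}
m3 ∉ Sat(A[safe U E[safe U ~full]]) = {m0, m1, m2, m4, m5, m6}, so the formula does not hold at m3.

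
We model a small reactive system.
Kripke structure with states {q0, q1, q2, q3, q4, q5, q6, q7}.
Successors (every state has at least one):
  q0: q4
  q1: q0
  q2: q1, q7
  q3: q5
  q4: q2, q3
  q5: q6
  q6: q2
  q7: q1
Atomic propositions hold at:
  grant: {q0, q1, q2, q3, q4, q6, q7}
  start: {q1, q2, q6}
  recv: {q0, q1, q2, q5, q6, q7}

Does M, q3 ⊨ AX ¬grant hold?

Yes

Sat(¬grant) = {q5}
Sat(AX ¬grant) = {s : every successor in {q5}} = {q3}
q3 ∈ Sat(AX ¬grant) = {q3}, so the formula holds at q3.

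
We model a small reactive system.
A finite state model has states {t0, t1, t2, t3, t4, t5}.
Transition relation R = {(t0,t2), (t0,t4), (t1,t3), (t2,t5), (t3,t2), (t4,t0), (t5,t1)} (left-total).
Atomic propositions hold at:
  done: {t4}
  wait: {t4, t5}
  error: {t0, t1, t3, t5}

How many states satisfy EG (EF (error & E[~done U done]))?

Sat(~done) = {t0, t1, t2, t3, t5}
E[~done U done]: least fixpoint, start Z0 = Sat(done) = {t4}, add states in Sat(~done) with some successor in Z. Z1 = {t0, t4}; fixed.
Sat(E[~done U done]) = {t0, t4}
Sat(error & E[~done U done]) = {t0}
EF (error & E[~done U done]): least fixpoint, start Z0 = {t0}, add states with some successor in Z. Z1 = {t0, t4}; fixed.
Sat(EF (error & E[~done U done])) = {t0, t4}
EG (EF (error & E[~done U done])): greatest fixpoint, start Z0 = {t0, t4}, keep only states in Sat with some successor in Z. Already a fixed point.
Sat(EG (EF (error & E[~done U done]))) = {t0, t4}
|Sat(EG (EF (error & E[~done U done])))| = |{t0, t4}| = 2.

2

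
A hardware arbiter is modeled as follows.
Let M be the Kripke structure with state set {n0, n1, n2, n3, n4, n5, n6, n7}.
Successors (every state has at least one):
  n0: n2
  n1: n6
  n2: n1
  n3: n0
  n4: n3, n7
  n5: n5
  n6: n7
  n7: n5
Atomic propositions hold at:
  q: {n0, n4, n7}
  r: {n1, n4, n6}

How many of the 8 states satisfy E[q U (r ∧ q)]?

1

Sat(r ∧ q) = {n4}
E[q U (r ∧ q)]: least fixpoint, start Z0 = Sat((r ∧ q)) = {n4}, add states in Sat(q) with some successor in Z. Already a fixed point.
Sat(E[q U (r ∧ q)]) = {n4}
|Sat(E[q U (r ∧ q)])| = |{n4}| = 1.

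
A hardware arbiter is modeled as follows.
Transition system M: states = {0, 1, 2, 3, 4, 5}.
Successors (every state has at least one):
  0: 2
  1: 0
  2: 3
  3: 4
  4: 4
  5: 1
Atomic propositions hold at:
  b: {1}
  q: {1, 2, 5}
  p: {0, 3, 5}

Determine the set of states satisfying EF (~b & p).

Sat(~b) = {0, 2, 3, 4, 5}
Sat(~b & p) = {0, 3, 5}
EF (~b & p): least fixpoint, start Z0 = {0, 3, 5}, add states with some successor in Z. Z1 = {0, 1, 2, 3, 5}; fixed.
Sat(EF (~b & p)) = {0, 1, 2, 3, 5}

{0, 1, 2, 3, 5}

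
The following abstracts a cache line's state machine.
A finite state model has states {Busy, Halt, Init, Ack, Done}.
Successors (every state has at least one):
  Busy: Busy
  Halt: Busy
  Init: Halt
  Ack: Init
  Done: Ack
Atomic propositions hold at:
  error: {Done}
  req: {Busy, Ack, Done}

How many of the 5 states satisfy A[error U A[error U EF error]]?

EF error: least fixpoint, start Z0 = {Done}, add states with some successor in Z. Already a fixed point.
Sat(EF error) = {Done}
A[error U EF error]: least fixpoint, start Z0 = Sat(EF error) = {Done}, add states in Sat(error) with every successor in Z. Already a fixed point.
Sat(A[error U EF error]) = {Done}
A[error U A[error U EF error]]: least fixpoint, start Z0 = Sat(A[error U EF error]) = {Done}, add states in Sat(error) with every successor in Z. Already a fixed point.
Sat(A[error U A[error U EF error]]) = {Done}
|Sat(A[error U A[error U EF error]])| = |{Done}| = 1.

1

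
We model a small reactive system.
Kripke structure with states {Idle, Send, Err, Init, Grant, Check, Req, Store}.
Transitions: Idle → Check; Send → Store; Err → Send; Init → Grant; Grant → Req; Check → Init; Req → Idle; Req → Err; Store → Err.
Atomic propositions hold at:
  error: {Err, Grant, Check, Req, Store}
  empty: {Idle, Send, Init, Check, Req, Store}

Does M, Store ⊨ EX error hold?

Yes

Sat(EX error) = {s : some successor in {Err, Grant, Check, Req, Store}} = {Idle, Send, Init, Grant, Req, Store}
Store ∈ Sat(EX error) = {Idle, Send, Init, Grant, Req, Store}, so the formula holds at Store.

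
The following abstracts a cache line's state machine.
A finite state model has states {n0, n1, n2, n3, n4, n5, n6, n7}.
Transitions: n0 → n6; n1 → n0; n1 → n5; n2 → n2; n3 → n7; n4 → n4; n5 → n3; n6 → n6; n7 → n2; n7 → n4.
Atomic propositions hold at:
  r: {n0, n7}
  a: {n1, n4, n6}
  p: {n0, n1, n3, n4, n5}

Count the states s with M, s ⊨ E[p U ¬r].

Sat(¬r) = {n1, n2, n3, n4, n5, n6}
E[p U ¬r]: least fixpoint, start Z0 = Sat(¬r) = {n1, n2, n3, n4, n5, n6}, add states in Sat(p) with some successor in Z. Z1 = {n0, n1, n2, n3, n4, n5, n6}; fixed.
Sat(E[p U ¬r]) = {n0, n1, n2, n3, n4, n5, n6}
|Sat(E[p U ¬r])| = |{n0, n1, n2, n3, n4, n5, n6}| = 7.

7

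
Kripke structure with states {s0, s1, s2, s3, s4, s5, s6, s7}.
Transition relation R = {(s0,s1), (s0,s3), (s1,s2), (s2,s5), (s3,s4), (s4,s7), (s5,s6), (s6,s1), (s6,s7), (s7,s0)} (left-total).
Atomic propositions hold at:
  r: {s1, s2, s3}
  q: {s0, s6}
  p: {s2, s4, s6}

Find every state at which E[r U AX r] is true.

Sat(AX r) = {s : every successor in {s1, s2, s3}} = {s0, s1}
E[r U AX r]: least fixpoint, start Z0 = Sat(AX r) = {s0, s1}, add states in Sat(r) with some successor in Z. Already a fixed point.
Sat(E[r U AX r]) = {s0, s1}

{s0, s1}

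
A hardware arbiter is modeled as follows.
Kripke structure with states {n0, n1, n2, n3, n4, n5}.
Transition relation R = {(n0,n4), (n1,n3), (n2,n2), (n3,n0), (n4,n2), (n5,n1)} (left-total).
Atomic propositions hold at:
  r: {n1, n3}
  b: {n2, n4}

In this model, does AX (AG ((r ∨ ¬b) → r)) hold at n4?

Sat(¬b) = {n0, n1, n3, n5}
Sat(r ∨ ¬b) = {n0, n1, n3, n5}
Sat((r ∨ ¬b) → r) = {n1, n2, n3, n4}
AG ((r ∨ ¬b) → r): greatest fixpoint, start Z0 = {n1, n2, n3, n4}, keep only states in Sat with every successor in Z. Z1 = {n1, n2, n4}; Z2 = {n2, n4}; fixed.
Sat(AG ((r ∨ ¬b) → r)) = {n2, n4}
Sat(AX (AG ((r ∨ ¬b) → r))) = {s : every successor in {n2, n4}} = {n0, n2, n4}
n4 ∈ Sat(AX (AG ((r ∨ ¬b) → r))) = {n0, n2, n4}, so the formula holds at n4.

Yes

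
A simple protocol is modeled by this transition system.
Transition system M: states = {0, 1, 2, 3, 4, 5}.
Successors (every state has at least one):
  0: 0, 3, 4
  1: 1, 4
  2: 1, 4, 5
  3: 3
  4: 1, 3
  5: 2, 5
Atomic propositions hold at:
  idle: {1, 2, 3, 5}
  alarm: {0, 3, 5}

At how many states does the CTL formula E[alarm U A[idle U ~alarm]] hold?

5

Sat(~alarm) = {1, 2, 4}
A[idle U ~alarm]: least fixpoint, start Z0 = Sat(~alarm) = {1, 2, 4}, add states in Sat(idle) with every successor in Z. Already a fixed point.
Sat(A[idle U ~alarm]) = {1, 2, 4}
E[alarm U A[idle U ~alarm]]: least fixpoint, start Z0 = Sat(A[idle U ~alarm]) = {1, 2, 4}, add states in Sat(alarm) with some successor in Z. Z1 = {0, 1, 2, 4, 5}; fixed.
Sat(E[alarm U A[idle U ~alarm]]) = {0, 1, 2, 4, 5}
|Sat(E[alarm U A[idle U ~alarm]])| = |{0, 1, 2, 4, 5}| = 5.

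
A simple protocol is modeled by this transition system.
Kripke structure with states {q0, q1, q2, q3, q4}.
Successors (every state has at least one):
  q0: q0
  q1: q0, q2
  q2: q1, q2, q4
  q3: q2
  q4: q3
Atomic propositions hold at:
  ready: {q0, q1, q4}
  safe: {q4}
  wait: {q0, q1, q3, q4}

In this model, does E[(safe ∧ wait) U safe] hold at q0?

Sat(safe ∧ wait) = {q4}
E[(safe ∧ wait) U safe]: least fixpoint, start Z0 = Sat(safe) = {q4}, add states in Sat(safe ∧ wait) with some successor in Z. Already a fixed point.
Sat(E[(safe ∧ wait) U safe]) = {q4}
q0 ∉ Sat(E[(safe ∧ wait) U safe]) = {q4}, so the formula does not hold at q0.

No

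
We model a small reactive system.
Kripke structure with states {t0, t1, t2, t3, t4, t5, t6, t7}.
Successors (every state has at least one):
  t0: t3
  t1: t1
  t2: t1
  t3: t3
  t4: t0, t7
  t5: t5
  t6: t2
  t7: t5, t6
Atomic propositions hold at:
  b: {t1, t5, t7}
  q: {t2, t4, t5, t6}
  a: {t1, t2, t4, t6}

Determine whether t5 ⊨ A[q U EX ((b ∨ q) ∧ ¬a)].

Sat(b ∨ q) = {t1, t2, t4, t5, t6, t7}
Sat(¬a) = {t0, t3, t5, t7}
Sat((b ∨ q) ∧ ¬a) = {t5, t7}
Sat(EX ((b ∨ q) ∧ ¬a)) = {s : some successor in {t5, t7}} = {t4, t5, t7}
A[q U EX ((b ∨ q) ∧ ¬a)]: least fixpoint, start Z0 = Sat(EX ((b ∨ q) ∧ ¬a)) = {t4, t5, t7}, add states in Sat(q) with every successor in Z. Already a fixed point.
Sat(A[q U EX ((b ∨ q) ∧ ¬a)]) = {t4, t5, t7}
t5 ∈ Sat(A[q U EX ((b ∨ q) ∧ ¬a)]) = {t4, t5, t7}, so the formula holds at t5.

Yes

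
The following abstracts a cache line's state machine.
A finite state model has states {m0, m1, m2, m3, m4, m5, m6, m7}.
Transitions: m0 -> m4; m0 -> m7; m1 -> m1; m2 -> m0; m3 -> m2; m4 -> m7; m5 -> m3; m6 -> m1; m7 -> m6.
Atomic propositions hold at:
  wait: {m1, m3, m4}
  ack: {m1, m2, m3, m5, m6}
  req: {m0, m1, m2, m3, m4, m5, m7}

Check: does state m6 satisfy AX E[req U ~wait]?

No

Sat(~wait) = {m0, m2, m5, m6, m7}
E[req U ~wait]: least fixpoint, start Z0 = Sat(~wait) = {m0, m2, m5, m6, m7}, add states in Sat(req) with some successor in Z. Z1 = {m0, m2, m3, m4, m5, m6, m7}; fixed.
Sat(E[req U ~wait]) = {m0, m2, m3, m4, m5, m6, m7}
Sat(AX E[req U ~wait]) = {s : every successor in {m0, m2, m3, m4, m5, m6, m7}} = {m0, m2, m3, m4, m5, m7}
m6 ∉ Sat(AX E[req U ~wait]) = {m0, m2, m3, m4, m5, m7}, so the formula does not hold at m6.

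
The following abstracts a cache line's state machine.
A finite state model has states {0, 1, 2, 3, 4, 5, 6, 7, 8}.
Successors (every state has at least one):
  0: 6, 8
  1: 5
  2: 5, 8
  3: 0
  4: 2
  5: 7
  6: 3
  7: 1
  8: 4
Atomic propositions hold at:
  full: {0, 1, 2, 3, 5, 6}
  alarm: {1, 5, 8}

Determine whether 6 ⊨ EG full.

EG full: greatest fixpoint, start Z0 = {0, 1, 2, 3, 5, 6}, keep only states in Sat with some successor in Z. Z1 = {0, 1, 2, 3, 6}; Z2 = {0, 3, 6}; fixed.
Sat(EG full) = {0, 3, 6}
6 ∈ Sat(EG full) = {0, 3, 6}, so the formula holds at 6.

Yes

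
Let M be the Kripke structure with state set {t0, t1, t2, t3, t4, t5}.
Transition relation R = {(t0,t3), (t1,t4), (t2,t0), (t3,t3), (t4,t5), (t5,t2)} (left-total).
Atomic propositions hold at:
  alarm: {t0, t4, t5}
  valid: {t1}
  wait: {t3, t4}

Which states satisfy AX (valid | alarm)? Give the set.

Sat(valid | alarm) = {t0, t1, t4, t5}
Sat(AX (valid | alarm)) = {s : every successor in {t0, t1, t4, t5}} = {t1, t2, t4}

{t1, t2, t4}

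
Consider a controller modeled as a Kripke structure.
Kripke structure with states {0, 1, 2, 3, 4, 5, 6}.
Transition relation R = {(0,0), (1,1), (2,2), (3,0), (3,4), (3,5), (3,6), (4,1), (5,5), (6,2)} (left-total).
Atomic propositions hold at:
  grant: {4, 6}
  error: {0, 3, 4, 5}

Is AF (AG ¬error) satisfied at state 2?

Yes

Sat(¬error) = {1, 2, 6}
AG ¬error: greatest fixpoint, start Z0 = {1, 2, 6}, keep only states in Sat with every successor in Z. Already a fixed point.
Sat(AG ¬error) = {1, 2, 6}
AF (AG ¬error): least fixpoint, start Z0 = {1, 2, 6}, add states with every successor in Z. Z1 = {1, 2, 4, 6}; fixed.
Sat(AF (AG ¬error)) = {1, 2, 4, 6}
2 ∈ Sat(AF (AG ¬error)) = {1, 2, 4, 6}, so the formula holds at 2.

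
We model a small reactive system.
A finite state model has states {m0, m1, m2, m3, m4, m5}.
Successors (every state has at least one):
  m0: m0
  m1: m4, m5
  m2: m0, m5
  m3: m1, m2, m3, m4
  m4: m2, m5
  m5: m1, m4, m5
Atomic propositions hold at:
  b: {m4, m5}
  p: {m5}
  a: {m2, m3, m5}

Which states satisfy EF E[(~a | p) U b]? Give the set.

{m1, m2, m3, m4, m5}

Sat(~a) = {m0, m1, m4}
Sat(~a | p) = {m0, m1, m4, m5}
E[(~a | p) U b]: least fixpoint, start Z0 = Sat(b) = {m4, m5}, add states in Sat(~a | p) with some successor in Z. Z1 = {m1, m4, m5}; fixed.
Sat(E[(~a | p) U b]) = {m1, m4, m5}
EF E[(~a | p) U b]: least fixpoint, start Z0 = {m1, m4, m5}, add states with some successor in Z. Z1 = {m1, m2, m3, m4, m5}; fixed.
Sat(EF E[(~a | p) U b]) = {m1, m2, m3, m4, m5}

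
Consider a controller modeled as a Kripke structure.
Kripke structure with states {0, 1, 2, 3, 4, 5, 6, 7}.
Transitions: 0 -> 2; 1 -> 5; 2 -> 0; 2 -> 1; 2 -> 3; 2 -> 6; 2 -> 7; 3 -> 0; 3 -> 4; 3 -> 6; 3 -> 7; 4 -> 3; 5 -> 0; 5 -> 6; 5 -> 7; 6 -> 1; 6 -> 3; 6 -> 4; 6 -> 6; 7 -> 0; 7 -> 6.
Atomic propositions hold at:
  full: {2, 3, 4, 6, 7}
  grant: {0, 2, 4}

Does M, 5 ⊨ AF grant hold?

AF grant: least fixpoint, start Z0 = {0, 2, 4}, add states with every successor in Z. Already a fixed point.
Sat(AF grant) = {0, 2, 4}
5 ∉ Sat(AF grant) = {0, 2, 4}, so the formula does not hold at 5.

No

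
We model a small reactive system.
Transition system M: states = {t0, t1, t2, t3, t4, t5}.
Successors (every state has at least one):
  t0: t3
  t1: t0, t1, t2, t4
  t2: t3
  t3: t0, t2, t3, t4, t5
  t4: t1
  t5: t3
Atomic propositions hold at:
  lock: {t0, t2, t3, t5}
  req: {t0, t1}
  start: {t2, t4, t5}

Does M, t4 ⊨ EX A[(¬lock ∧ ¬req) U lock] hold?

No

Sat(¬lock) = {t1, t4}
Sat(¬req) = {t2, t3, t4, t5}
Sat(¬lock ∧ ¬req) = {t4}
A[(¬lock ∧ ¬req) U lock]: least fixpoint, start Z0 = Sat(lock) = {t0, t2, t3, t5}, add states in Sat(¬lock ∧ ¬req) with every successor in Z. Already a fixed point.
Sat(A[(¬lock ∧ ¬req) U lock]) = {t0, t2, t3, t5}
Sat(EX A[(¬lock ∧ ¬req) U lock]) = {s : some successor in {t0, t2, t3, t5}} = {t0, t1, t2, t3, t5}
t4 ∉ Sat(EX A[(¬lock ∧ ¬req) U lock]) = {t0, t1, t2, t3, t5}, so the formula does not hold at t4.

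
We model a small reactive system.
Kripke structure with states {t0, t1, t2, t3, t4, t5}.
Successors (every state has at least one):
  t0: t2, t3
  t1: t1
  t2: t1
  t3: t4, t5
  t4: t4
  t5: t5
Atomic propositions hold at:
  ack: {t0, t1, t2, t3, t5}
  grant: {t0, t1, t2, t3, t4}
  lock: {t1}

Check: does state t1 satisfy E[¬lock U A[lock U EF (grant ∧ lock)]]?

Yes

Sat(¬lock) = {t0, t2, t3, t4, t5}
Sat(grant ∧ lock) = {t1}
EF (grant ∧ lock): least fixpoint, start Z0 = {t1}, add states with some successor in Z. Z1 = {t1, t2}; Z2 = {t0, t1, t2}; fixed.
Sat(EF (grant ∧ lock)) = {t0, t1, t2}
A[lock U EF (grant ∧ lock)]: least fixpoint, start Z0 = Sat(EF (grant ∧ lock)) = {t0, t1, t2}, add states in Sat(lock) with every successor in Z. Already a fixed point.
Sat(A[lock U EF (grant ∧ lock)]) = {t0, t1, t2}
E[¬lock U A[lock U EF (grant ∧ lock)]]: least fixpoint, start Z0 = Sat(A[lock U EF (grant ∧ lock)]) = {t0, t1, t2}, add states in Sat(¬lock) with some successor in Z. Already a fixed point.
Sat(E[¬lock U A[lock U EF (grant ∧ lock)]]) = {t0, t1, t2}
t1 ∈ Sat(E[¬lock U A[lock U EF (grant ∧ lock)]]) = {t0, t1, t2}, so the formula holds at t1.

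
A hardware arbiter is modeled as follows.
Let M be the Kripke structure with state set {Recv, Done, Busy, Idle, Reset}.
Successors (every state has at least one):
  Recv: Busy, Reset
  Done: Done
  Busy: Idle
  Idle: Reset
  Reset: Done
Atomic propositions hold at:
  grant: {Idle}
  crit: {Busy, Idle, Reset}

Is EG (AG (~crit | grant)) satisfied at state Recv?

No

Sat(~crit) = {Recv, Done}
Sat(~crit | grant) = {Recv, Done, Idle}
AG (~crit | grant): greatest fixpoint, start Z0 = {Recv, Done, Idle}, keep only states in Sat with every successor in Z. Z1 = {Done}; fixed.
Sat(AG (~crit | grant)) = {Done}
EG (AG (~crit | grant)): greatest fixpoint, start Z0 = {Done}, keep only states in Sat with some successor in Z. Already a fixed point.
Sat(EG (AG (~crit | grant))) = {Done}
Recv ∉ Sat(EG (AG (~crit | grant))) = {Done}, so the formula does not hold at Recv.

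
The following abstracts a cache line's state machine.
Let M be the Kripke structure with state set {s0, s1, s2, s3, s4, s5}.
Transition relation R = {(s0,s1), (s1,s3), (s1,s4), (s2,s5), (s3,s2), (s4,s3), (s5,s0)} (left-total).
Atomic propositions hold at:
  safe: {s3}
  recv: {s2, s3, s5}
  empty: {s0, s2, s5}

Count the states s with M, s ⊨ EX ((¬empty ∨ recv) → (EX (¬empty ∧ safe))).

3

Sat(¬empty) = {s1, s3, s4}
Sat(¬empty ∨ recv) = {s1, s2, s3, s4, s5}
Sat(¬empty ∧ safe) = {s3}
Sat(EX (¬empty ∧ safe)) = {s : some successor in {s3}} = {s1, s4}
Sat((¬empty ∨ recv) → (EX (¬empty ∧ safe))) = {s0, s1, s4}
Sat(EX ((¬empty ∨ recv) → (EX (¬empty ∧ safe)))) = {s : some successor in {s0, s1, s4}} = {s0, s1, s5}
|Sat(EX ((¬empty ∨ recv) → (EX (¬empty ∧ safe))))| = |{s0, s1, s5}| = 3.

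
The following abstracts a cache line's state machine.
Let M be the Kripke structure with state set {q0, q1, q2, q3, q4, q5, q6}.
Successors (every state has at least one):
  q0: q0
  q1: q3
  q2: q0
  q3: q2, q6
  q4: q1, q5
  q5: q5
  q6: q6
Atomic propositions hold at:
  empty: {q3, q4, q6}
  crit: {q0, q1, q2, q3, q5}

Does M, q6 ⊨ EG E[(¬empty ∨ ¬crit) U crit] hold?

Sat(¬empty) = {q0, q1, q2, q5}
Sat(¬crit) = {q4, q6}
Sat(¬empty ∨ ¬crit) = {q0, q1, q2, q4, q5, q6}
E[(¬empty ∨ ¬crit) U crit]: least fixpoint, start Z0 = Sat(crit) = {q0, q1, q2, q3, q5}, add states in Sat(¬empty ∨ ¬crit) with some successor in Z. Z1 = {q0, q1, q2, q3, q4, q5}; fixed.
Sat(E[(¬empty ∨ ¬crit) U crit]) = {q0, q1, q2, q3, q4, q5}
EG E[(¬empty ∨ ¬crit) U crit]: greatest fixpoint, start Z0 = {q0, q1, q2, q3, q4, q5}, keep only states in Sat with some successor in Z. Already a fixed point.
Sat(EG E[(¬empty ∨ ¬crit) U crit]) = {q0, q1, q2, q3, q4, q5}
q6 ∉ Sat(EG E[(¬empty ∨ ¬crit) U crit]) = {q0, q1, q2, q3, q4, q5}, so the formula does not hold at q6.

No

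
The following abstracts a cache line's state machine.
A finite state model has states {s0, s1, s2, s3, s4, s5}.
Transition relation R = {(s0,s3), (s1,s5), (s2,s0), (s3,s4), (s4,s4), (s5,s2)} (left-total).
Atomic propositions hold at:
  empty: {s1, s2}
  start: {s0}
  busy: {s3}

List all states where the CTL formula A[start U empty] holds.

{s1, s2}

A[start U empty]: least fixpoint, start Z0 = Sat(empty) = {s1, s2}, add states in Sat(start) with every successor in Z. Already a fixed point.
Sat(A[start U empty]) = {s1, s2}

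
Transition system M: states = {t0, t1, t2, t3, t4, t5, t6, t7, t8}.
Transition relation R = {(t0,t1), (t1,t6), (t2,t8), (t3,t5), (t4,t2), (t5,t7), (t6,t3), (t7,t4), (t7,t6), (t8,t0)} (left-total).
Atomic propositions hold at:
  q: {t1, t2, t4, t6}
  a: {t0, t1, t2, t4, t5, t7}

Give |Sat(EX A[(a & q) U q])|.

Sat(a & q) = {t1, t2, t4}
A[(a & q) U q]: least fixpoint, start Z0 = Sat(q) = {t1, t2, t4, t6}, add states in Sat(a & q) with every successor in Z. Already a fixed point.
Sat(A[(a & q) U q]) = {t1, t2, t4, t6}
Sat(EX A[(a & q) U q]) = {s : some successor in {t1, t2, t4, t6}} = {t0, t1, t4, t7}
|Sat(EX A[(a & q) U q])| = |{t0, t1, t4, t7}| = 4.

4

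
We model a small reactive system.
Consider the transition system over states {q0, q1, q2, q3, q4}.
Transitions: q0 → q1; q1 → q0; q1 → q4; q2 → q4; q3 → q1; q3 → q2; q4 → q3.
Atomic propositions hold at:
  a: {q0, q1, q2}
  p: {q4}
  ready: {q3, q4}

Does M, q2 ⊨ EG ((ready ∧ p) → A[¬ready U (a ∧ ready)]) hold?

No

Sat(ready ∧ p) = {q4}
Sat(¬ready) = {q0, q1, q2}
Sat(a ∧ ready) = ∅
A[¬ready U (a ∧ ready)]: least fixpoint, start Z0 = Sat((a ∧ ready)) = ∅, add states in Sat(¬ready) with every successor in Z. Already a fixed point.
Sat(A[¬ready U (a ∧ ready)]) = ∅
Sat((ready ∧ p) → A[¬ready U (a ∧ ready)]) = {q0, q1, q2, q3}
EG ((ready ∧ p) → A[¬ready U (a ∧ ready)]): greatest fixpoint, start Z0 = {q0, q1, q2, q3}, keep only states in Sat with some successor in Z. Z1 = {q0, q1, q3}; fixed.
Sat(EG ((ready ∧ p) → A[¬ready U (a ∧ ready)])) = {q0, q1, q3}
q2 ∉ Sat(EG ((ready ∧ p) → A[¬ready U (a ∧ ready)])) = {q0, q1, q3}, so the formula does not hold at q2.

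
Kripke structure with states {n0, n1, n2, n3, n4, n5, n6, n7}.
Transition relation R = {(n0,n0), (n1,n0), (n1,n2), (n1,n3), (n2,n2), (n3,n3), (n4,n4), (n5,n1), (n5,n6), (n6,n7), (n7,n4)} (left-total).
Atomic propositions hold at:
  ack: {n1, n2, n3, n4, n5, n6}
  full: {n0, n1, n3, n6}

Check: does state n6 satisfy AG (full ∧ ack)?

No

Sat(full ∧ ack) = {n1, n3, n6}
AG (full ∧ ack): greatest fixpoint, start Z0 = {n1, n3, n6}, keep only states in Sat with every successor in Z. Z1 = {n3}; fixed.
Sat(AG (full ∧ ack)) = {n3}
n6 ∉ Sat(AG (full ∧ ack)) = {n3}, so the formula does not hold at n6.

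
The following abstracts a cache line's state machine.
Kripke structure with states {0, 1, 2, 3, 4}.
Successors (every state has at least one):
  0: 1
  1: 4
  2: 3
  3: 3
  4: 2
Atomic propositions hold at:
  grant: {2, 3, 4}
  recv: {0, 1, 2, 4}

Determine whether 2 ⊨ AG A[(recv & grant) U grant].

Sat(recv & grant) = {2, 4}
A[(recv & grant) U grant]: least fixpoint, start Z0 = Sat(grant) = {2, 3, 4}, add states in Sat(recv & grant) with every successor in Z. Already a fixed point.
Sat(A[(recv & grant) U grant]) = {2, 3, 4}
AG A[(recv & grant) U grant]: greatest fixpoint, start Z0 = {2, 3, 4}, keep only states in Sat with every successor in Z. Already a fixed point.
Sat(AG A[(recv & grant) U grant]) = {2, 3, 4}
2 ∈ Sat(AG A[(recv & grant) U grant]) = {2, 3, 4}, so the formula holds at 2.

Yes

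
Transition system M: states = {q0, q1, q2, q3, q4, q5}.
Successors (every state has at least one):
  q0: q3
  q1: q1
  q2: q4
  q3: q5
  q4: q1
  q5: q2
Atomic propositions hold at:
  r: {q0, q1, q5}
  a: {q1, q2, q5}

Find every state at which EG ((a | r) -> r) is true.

Sat(a | r) = {q0, q1, q2, q5}
Sat((a | r) -> r) = {q0, q1, q3, q4, q5}
EG ((a | r) -> r): greatest fixpoint, start Z0 = {q0, q1, q3, q4, q5}, keep only states in Sat with some successor in Z. Z1 = {q0, q1, q3, q4}; Z2 = {q0, q1, q4}; Z3 = {q1, q4}; fixed.
Sat(EG ((a | r) -> r)) = {q1, q4}

{q1, q4}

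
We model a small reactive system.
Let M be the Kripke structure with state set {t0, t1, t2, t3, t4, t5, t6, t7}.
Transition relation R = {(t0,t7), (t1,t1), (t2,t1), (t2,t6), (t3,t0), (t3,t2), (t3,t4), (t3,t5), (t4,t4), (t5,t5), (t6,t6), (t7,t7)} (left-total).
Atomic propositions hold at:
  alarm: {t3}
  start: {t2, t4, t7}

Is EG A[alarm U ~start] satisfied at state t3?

Sat(~start) = {t0, t1, t3, t5, t6}
A[alarm U ~start]: least fixpoint, start Z0 = Sat(~start) = {t0, t1, t3, t5, t6}, add states in Sat(alarm) with every successor in Z. Already a fixed point.
Sat(A[alarm U ~start]) = {t0, t1, t3, t5, t6}
EG A[alarm U ~start]: greatest fixpoint, start Z0 = {t0, t1, t3, t5, t6}, keep only states in Sat with some successor in Z. Z1 = {t1, t3, t5, t6}; fixed.
Sat(EG A[alarm U ~start]) = {t1, t3, t5, t6}
t3 ∈ Sat(EG A[alarm U ~start]) = {t1, t3, t5, t6}, so the formula holds at t3.

Yes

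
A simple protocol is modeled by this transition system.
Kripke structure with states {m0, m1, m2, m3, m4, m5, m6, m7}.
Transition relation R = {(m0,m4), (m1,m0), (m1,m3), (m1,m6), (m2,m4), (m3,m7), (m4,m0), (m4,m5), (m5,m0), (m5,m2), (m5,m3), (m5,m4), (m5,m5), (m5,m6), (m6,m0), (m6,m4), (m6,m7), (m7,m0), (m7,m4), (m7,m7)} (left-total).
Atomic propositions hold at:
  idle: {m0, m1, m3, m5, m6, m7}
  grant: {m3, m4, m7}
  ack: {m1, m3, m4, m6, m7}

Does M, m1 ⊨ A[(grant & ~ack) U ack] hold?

Yes

Sat(~ack) = {m0, m2, m5}
Sat(grant & ~ack) = ∅
A[(grant & ~ack) U ack]: least fixpoint, start Z0 = Sat(ack) = {m1, m3, m4, m6, m7}, add states in Sat(grant & ~ack) with every successor in Z. Already a fixed point.
Sat(A[(grant & ~ack) U ack]) = {m1, m3, m4, m6, m7}
m1 ∈ Sat(A[(grant & ~ack) U ack]) = {m1, m3, m4, m6, m7}, so the formula holds at m1.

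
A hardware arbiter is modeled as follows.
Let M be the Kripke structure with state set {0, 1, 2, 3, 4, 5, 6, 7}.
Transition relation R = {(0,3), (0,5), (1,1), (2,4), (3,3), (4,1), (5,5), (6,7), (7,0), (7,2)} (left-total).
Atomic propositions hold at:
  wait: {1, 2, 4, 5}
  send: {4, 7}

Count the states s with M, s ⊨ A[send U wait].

A[send U wait]: least fixpoint, start Z0 = Sat(wait) = {1, 2, 4, 5}, add states in Sat(send) with every successor in Z. Already a fixed point.
Sat(A[send U wait]) = {1, 2, 4, 5}
|Sat(A[send U wait])| = |{1, 2, 4, 5}| = 4.

4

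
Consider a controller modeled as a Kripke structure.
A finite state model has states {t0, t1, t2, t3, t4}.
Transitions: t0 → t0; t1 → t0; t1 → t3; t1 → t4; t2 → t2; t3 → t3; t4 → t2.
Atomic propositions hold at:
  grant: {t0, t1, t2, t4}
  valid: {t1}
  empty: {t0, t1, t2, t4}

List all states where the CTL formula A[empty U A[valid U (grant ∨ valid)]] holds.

Sat(grant ∨ valid) = {t0, t1, t2, t4}
A[valid U (grant ∨ valid)]: least fixpoint, start Z0 = Sat((grant ∨ valid)) = {t0, t1, t2, t4}, add states in Sat(valid) with every successor in Z. Already a fixed point.
Sat(A[valid U (grant ∨ valid)]) = {t0, t1, t2, t4}
A[empty U A[valid U (grant ∨ valid)]]: least fixpoint, start Z0 = Sat(A[valid U (grant ∨ valid)]) = {t0, t1, t2, t4}, add states in Sat(empty) with every successor in Z. Already a fixed point.
Sat(A[empty U A[valid U (grant ∨ valid)]]) = {t0, t1, t2, t4}

{t0, t1, t2, t4}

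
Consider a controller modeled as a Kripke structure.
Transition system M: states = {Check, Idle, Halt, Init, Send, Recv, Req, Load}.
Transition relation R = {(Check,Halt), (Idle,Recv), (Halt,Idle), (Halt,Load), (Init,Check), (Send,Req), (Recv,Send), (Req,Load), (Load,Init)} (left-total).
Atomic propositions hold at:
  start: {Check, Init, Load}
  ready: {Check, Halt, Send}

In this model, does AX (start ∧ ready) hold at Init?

Sat(start ∧ ready) = {Check}
Sat(AX (start ∧ ready)) = {s : every successor in {Check}} = {Init}
Init ∈ Sat(AX (start ∧ ready)) = {Init}, so the formula holds at Init.

Yes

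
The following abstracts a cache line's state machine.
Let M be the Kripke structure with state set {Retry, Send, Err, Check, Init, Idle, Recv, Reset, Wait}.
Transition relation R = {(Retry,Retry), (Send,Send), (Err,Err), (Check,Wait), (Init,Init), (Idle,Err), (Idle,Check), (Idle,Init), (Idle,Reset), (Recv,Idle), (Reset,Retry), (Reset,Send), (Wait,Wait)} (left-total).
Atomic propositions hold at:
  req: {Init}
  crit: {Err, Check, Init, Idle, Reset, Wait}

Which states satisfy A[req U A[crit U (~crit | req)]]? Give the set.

Sat(~crit) = {Retry, Send, Recv}
Sat(~crit | req) = {Retry, Send, Init, Recv}
A[crit U (~crit | req)]: least fixpoint, start Z0 = Sat((~crit | req)) = {Retry, Send, Init, Recv}, add states in Sat(crit) with every successor in Z. Z1 = {Retry, Send, Init, Recv, Reset}; fixed.
Sat(A[crit U (~crit | req)]) = {Retry, Send, Init, Recv, Reset}
A[req U A[crit U (~crit | req)]]: least fixpoint, start Z0 = Sat(A[crit U (~crit | req)]) = {Retry, Send, Init, Recv, Reset}, add states in Sat(req) with every successor in Z. Already a fixed point.
Sat(A[req U A[crit U (~crit | req)]]) = {Retry, Send, Init, Recv, Reset}

{Retry, Send, Init, Recv, Reset}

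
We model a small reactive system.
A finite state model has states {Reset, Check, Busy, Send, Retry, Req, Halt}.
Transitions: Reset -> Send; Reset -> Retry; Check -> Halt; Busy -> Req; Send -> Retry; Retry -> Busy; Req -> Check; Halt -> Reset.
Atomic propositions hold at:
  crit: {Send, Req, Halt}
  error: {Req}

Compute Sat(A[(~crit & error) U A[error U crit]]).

{Send, Req, Halt}

Sat(~crit) = {Reset, Check, Busy, Retry}
Sat(~crit & error) = ∅
A[error U crit]: least fixpoint, start Z0 = Sat(crit) = {Send, Req, Halt}, add states in Sat(error) with every successor in Z. Already a fixed point.
Sat(A[error U crit]) = {Send, Req, Halt}
A[(~crit & error) U A[error U crit]]: least fixpoint, start Z0 = Sat(A[error U crit]) = {Send, Req, Halt}, add states in Sat(~crit & error) with every successor in Z. Already a fixed point.
Sat(A[(~crit & error) U A[error U crit]]) = {Send, Req, Halt}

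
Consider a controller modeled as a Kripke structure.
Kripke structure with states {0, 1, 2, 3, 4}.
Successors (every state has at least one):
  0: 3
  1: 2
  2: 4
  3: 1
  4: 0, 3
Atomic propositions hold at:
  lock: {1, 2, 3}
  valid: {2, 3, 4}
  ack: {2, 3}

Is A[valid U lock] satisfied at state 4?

A[valid U lock]: least fixpoint, start Z0 = Sat(lock) = {1, 2, 3}, add states in Sat(valid) with every successor in Z. Already a fixed point.
Sat(A[valid U lock]) = {1, 2, 3}
4 ∉ Sat(A[valid U lock]) = {1, 2, 3}, so the formula does not hold at 4.

No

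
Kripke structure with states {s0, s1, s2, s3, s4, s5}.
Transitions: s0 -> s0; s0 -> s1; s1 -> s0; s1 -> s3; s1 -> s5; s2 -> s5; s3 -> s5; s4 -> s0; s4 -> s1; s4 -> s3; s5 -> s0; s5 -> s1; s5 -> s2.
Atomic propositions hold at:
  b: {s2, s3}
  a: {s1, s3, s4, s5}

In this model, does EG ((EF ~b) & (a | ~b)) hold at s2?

No

Sat(~b) = {s0, s1, s4, s5}
EF ~b: least fixpoint, start Z0 = {s0, s1, s4, s5}, add states with some successor in Z. Z1 = {s0, s1, s2, s3, s4, s5}; fixed.
Sat(EF ~b) = {s0, s1, s2, s3, s4, s5}
Sat(a | ~b) = {s0, s1, s3, s4, s5}
Sat((EF ~b) & (a | ~b)) = {s0, s1, s3, s4, s5}
EG ((EF ~b) & (a | ~b)): greatest fixpoint, start Z0 = {s0, s1, s3, s4, s5}, keep only states in Sat with some successor in Z. Already a fixed point.
Sat(EG ((EF ~b) & (a | ~b))) = {s0, s1, s3, s4, s5}
s2 ∉ Sat(EG ((EF ~b) & (a | ~b))) = {s0, s1, s3, s4, s5}, so the formula does not hold at s2.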